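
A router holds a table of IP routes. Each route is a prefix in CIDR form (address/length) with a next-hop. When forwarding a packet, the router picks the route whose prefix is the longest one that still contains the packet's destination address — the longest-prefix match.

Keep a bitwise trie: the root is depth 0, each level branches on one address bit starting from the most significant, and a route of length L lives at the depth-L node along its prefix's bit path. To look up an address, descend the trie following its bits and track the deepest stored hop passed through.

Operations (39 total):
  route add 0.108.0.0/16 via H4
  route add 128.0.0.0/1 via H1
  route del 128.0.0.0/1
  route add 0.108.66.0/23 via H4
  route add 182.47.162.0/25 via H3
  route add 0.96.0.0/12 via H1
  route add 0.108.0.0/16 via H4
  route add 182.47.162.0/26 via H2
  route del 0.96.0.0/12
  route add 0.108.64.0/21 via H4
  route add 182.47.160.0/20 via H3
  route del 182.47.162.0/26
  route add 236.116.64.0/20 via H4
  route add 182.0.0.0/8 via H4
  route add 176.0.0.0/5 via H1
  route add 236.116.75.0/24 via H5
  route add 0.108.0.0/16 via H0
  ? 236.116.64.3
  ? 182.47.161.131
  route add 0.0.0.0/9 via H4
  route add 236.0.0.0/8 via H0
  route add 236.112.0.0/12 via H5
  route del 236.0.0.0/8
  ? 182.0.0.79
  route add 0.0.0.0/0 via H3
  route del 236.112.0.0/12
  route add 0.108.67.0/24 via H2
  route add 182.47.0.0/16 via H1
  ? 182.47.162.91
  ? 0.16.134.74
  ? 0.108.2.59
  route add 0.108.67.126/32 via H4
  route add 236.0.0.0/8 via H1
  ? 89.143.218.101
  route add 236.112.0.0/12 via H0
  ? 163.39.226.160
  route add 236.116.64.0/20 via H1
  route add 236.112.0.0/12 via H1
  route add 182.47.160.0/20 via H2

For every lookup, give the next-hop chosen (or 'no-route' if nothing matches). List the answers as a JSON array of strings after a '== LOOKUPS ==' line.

Process each operation:
  add 0.108.0.0/16 -> H4 at depth 16
  add 128.0.0.0/1 -> H1 at depth 1
  - 128.0.0.0/1 clear@1
  add 0.108.66.0/23 -> H4 at depth 23
  add 182.47.162.0/25 -> H3 at depth 25
  add 0.96.0.0/12 -> H1 at depth 12
  add 0.108.0.0/16 -> H4 at depth 16
  add 182.47.162.0/26 -> H2 at depth 26
  - 0.96.0.0/12 clear@12
  add 0.108.64.0/21 -> H4 at depth 21
  add 182.47.160.0/20 -> H3 at depth 20
  - 182.47.162.0/26 clear@26
  add 236.116.64.0/20 -> H4 at depth 20
  add 182.0.0.0/8 -> H4 at depth 8
  add 176.0.0.0/5 -> H1 at depth 5
  add 236.116.75.0/24 -> H5 at depth 24
  add 0.108.0.0/16 -> H0 at depth 16
  ? 236.116.64.3  path d0:-→d1:-→d2:-→d3:-→d4:-→d5:-→d6:-→d7:-→d8:-→d9:-→d10:-→d11:-→d12:-→d13:-→d14:-→d15:-→d16:-→d17:-→d18:-→d19:-→d20:H4  best=H4
  ? 182.47.161.131  path d0:-→d1:-→d2:-→d3:-→d4:-→d5:H1→d6:-→d7:-→d8:H4→d9:-→d10:-→d11:-→d12:-→d13:-→d14:-→d15:-→d16:-→d17:-→d18:-→d19:-→d20:H3→d21:-→d22:-  best=H3
  add 0.0.0.0/9 -> H4 at depth 9
  add 236.0.0.0/8 -> H0 at depth 8
  add 236.112.0.0/12 -> H5 at depth 12
  - 236.0.0.0/8 clear@8
  ? 182.0.0.79  path d0:-→d1:-→d2:-→d3:-→d4:-→d5:H1→d6:-→d7:-→d8:H4→d9:-→d10:-  best=H4
  add 0.0.0.0/0 -> H3 at depth 0
  - 236.112.0.0/12 clear@12
  add 0.108.67.0/24 -> H2 at depth 24
  add 182.47.0.0/16 -> H1 at depth 16
  ? 182.47.162.91  path d0:H3→d1:-→d2:-→d3:-→d4:-→d5:H1→d6:-→d7:-→d8:H4→d9:-→d10:-→d11:-→d12:-→d13:-→d14:-→d15:-→d16:H1→d17:-→d18:-→d19:-→d20:H3→d21:-→d22:-→d23:-→d24:-→d25:H3  best=H3
  ? 0.16.134.74  path d0:H3→d1:-→d2:-→d3:-→d4:-→d5:-→d6:-→d7:-→d8:-→d9:H4  best=H4
  ? 0.108.2.59  path d0:H3→d1:-→d2:-→d3:-→d4:-→d5:-→d6:-→d7:-→d8:-→d9:H4→d10:-→d11:-→d12:-→d13:-→d14:-→d15:-→d16:H0→d17:-  best=H0
  add 0.108.67.126/32 -> H4 at depth 32
  add 236.0.0.0/8 -> H1 at depth 8
  ? 89.143.218.101  path d0:H3→d1:-  best=H3
  add 236.112.0.0/12 -> H0 at depth 12
  ? 163.39.226.160  path d0:H3→d1:-→d2:-→d3:-  best=H3
  add 236.116.64.0/20 -> H1 at depth 20
  add 236.112.0.0/12 -> H1 at depth 12
  add 182.47.160.0/20 -> H2 at depth 20

== LOOKUPS ==
["H4","H3","H4","H3","H4","H0","H3","H3"]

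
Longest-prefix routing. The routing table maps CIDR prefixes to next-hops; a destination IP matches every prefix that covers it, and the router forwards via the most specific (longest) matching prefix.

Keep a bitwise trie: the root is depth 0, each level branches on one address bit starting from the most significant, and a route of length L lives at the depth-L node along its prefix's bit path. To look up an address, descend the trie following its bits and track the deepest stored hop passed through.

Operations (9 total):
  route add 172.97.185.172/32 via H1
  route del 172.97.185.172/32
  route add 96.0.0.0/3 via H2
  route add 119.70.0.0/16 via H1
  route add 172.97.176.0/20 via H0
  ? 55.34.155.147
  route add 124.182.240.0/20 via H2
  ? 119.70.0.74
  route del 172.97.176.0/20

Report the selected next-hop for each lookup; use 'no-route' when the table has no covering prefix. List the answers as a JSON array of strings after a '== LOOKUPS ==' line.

Process each operation:
  + 172.97.185.172/32 (H1) depth=32
  del 172.97.185.172/32 (clear depth 32)
  + 96.0.0.0/3 (H2) depth=3
  + 119.70.0.0/16 (H1) depth=16
  + 172.97.176.0/20 (H0) depth=20
  lookup 55.34.155.147: bits 0 walk d0:-→d1:- -> no-route
  + 124.182.240.0/20 (H2) depth=20
  lookup 119.70.0.74: bits 0111011101000110 walk d0:-→d1:-→d2:-→d3:H2→d4:-→d5:-→d6:-→d7:-→d8:-→d9:-→d10:-→d11:-→d12:-→d13:-→d14:-→d15:-→d16:H1 -> H1
  del 172.97.176.0/20 (clear depth 20)

== LOOKUPS ==
["no-route","H1"]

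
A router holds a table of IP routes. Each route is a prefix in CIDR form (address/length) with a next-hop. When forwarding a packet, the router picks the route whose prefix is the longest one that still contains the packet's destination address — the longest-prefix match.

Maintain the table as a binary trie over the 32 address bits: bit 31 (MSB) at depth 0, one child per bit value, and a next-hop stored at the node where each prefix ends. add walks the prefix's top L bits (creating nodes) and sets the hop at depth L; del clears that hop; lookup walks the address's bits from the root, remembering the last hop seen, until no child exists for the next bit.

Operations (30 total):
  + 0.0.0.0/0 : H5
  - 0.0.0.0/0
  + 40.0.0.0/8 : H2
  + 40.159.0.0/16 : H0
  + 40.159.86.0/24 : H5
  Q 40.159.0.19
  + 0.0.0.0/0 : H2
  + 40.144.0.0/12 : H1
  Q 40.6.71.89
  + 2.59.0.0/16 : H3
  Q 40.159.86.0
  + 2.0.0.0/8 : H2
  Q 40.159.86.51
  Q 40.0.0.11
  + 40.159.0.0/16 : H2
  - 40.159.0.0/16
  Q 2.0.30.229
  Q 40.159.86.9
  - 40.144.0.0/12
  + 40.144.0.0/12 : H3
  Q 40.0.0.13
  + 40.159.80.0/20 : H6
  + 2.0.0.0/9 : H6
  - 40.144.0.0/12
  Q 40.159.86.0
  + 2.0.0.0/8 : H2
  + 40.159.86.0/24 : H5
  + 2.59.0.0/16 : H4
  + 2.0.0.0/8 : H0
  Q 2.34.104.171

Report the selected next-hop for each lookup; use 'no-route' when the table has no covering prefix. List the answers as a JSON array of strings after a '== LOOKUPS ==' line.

Process each operation:
  add 0.0.0.0/0 -> H5 at depth 0
  del 0.0.0.0/0 (clear depth 0)
  add 40.0.0.0/8 -> H2 at depth 8
  add 40.159.0.0/16 -> H0 at depth 16
  add 40.159.86.0/24 -> H5 at depth 24
  lookup 40.159.0.19: bits 00101000100111110 walk d0:-→d1:-→d2:-→d3:-→d4:-→d5:-→d6:-→d7:-→d8:H2→d9:-→d10:-→d11:-→d12:-→d13:-→d14:-→d15:-→d16:H0→d17:- -> H0
  add 0.0.0.0/0 -> H2 at depth 0
  add 40.144.0.0/12 -> H1 at depth 12
  lookup 40.6.71.89: bits 00101000 walk d0:H2→d1:-→d2:-→d3:-→d4:-→d5:-→d6:-→d7:-→d8:H2 -> H2
  add 2.59.0.0/16 -> H3 at depth 16
  lookup 40.159.86.0: bits 001010001001111101010110 walk d0:H2→d1:-→d2:-→d3:-→d4:-→d5:-→d6:-→d7:-→d8:H2→d9:-→d10:-→d11:-→d12:H1→d13:-→d14:-→d15:-→d16:H0→d17:-→d18:-→d19:-→d20:-→d21:-→d22:-→d23:-→d24:H5 -> H5
  add 2.0.0.0/8 -> H2 at depth 8
  lookup 40.159.86.51: bits 001010001001111101010110 walk d0:H2→d1:-→d2:-→d3:-→d4:-→d5:-→d6:-→d7:-→d8:H2→d9:-→d10:-→d11:-→d12:H1→d13:-→d14:-→d15:-→d16:H0→d17:-→d18:-→d19:-→d20:-→d21:-→d22:-→d23:-→d24:H5 -> H5
  lookup 40.0.0.11: bits 00101000 walk d0:H2→d1:-→d2:-→d3:-→d4:-→d5:-→d6:-→d7:-→d8:H2 -> H2
  add 40.159.0.0/16 -> H2 at depth 16
  del 40.159.0.0/16 (clear depth 16)
  lookup 2.0.30.229: bits 0000001000 walk d0:H2→d1:-→d2:-→d3:-→d4:-→d5:-→d6:-→d7:-→d8:H2→d9:-→d10:- -> H2
  lookup 40.159.86.9: bits 001010001001111101010110 walk d0:H2→d1:-→d2:-→d3:-→d4:-→d5:-→d6:-→d7:-→d8:H2→d9:-→d10:-→d11:-→d12:H1→d13:-→d14:-→d15:-→d16:-→d17:-→d18:-→d19:-→d20:-→d21:-→d22:-→d23:-→d24:H5 -> H5
  del 40.144.0.0/12 (clear depth 12)
  add 40.144.0.0/12 -> H3 at depth 12
  lookup 40.0.0.13: bits 00101000 walk d0:H2→d1:-→d2:-→d3:-→d4:-→d5:-→d6:-→d7:-→d8:H2 -> H2
  add 40.159.80.0/20 -> H6 at depth 20
  add 2.0.0.0/9 -> H6 at depth 9
  del 40.144.0.0/12 (clear depth 12)
  lookup 40.159.86.0: bits 001010001001111101010110 walk d0:H2→d1:-→d2:-→d3:-→d4:-→d5:-→d6:-→d7:-→d8:H2→d9:-→d10:-→d11:-→d12:-→d13:-→d14:-→d15:-→d16:-→d17:-→d18:-→d19:-→d20:H6→d21:-→d22:-→d23:-→d24:H5 -> H5
  add 2.0.0.0/8 -> H2 at depth 8
  add 40.159.86.0/24 -> H5 at depth 24
  add 2.59.0.0/16 -> H4 at depth 16
  add 2.0.0.0/8 -> H0 at depth 8
  lookup 2.34.104.171: bits 00000010001 walk d0:H2→d1:-→d2:-→d3:-→d4:-→d5:-→d6:-→d7:-→d8:H0→d9:H6→d10:-→d11:- -> H6

== LOOKUPS ==
["H0","H2","H5","H5","H2","H2","H5","H2","H5","H6"]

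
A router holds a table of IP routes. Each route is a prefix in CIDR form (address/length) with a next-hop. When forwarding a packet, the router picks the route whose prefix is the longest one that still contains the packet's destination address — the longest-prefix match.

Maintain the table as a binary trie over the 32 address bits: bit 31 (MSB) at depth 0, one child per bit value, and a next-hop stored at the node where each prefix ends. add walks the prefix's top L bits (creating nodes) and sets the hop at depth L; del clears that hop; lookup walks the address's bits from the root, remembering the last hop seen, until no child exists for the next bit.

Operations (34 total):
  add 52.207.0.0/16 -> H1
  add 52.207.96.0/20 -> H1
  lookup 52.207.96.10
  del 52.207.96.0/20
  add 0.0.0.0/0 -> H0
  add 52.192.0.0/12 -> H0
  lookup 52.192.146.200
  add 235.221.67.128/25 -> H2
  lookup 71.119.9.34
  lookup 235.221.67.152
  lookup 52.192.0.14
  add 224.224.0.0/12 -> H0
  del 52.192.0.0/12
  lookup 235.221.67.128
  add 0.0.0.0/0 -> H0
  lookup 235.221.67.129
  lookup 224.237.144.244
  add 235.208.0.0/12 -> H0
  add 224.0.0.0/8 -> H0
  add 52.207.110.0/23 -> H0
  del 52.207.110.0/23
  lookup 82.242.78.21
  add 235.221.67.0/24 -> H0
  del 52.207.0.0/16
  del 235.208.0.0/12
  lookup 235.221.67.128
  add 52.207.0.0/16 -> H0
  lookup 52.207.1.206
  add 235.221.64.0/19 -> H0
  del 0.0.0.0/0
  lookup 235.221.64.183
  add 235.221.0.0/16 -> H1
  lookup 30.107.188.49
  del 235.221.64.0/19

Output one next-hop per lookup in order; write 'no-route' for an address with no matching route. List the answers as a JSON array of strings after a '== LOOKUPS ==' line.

Apply in order:
  + 52.207.0.0/16 (H1) depth=16
  + 52.207.96.0/20 (H1) depth=20
  ? 52.207.96.10  path d0:-→d1:-→d2:-→d3:-→d4:-→d5:-→d6:-→d7:-→d8:-→d9:-→d10:-→d11:-→d12:-→d13:-→d14:-→d15:-→d16:H1→d17:-→d18:-→d19:-→d20:H1  best=H1
  del 52.207.96.0/20 (clear depth 20)
  + 0.0.0.0/0 (H0) depth=0
  + 52.192.0.0/12 (H0) depth=12
  ? 52.192.146.200  path d0:H0→d1:-→d2:-→d3:-→d4:-→d5:-→d6:-→d7:-→d8:-→d9:-→d10:-→d11:-→d12:H0  best=H0
  + 235.221.67.128/25 (H2) depth=25
  ? 71.119.9.34  path d0:H0→d1:-  best=H0
  ? 235.221.67.152  path d0:H0→d1:-→d2:-→d3:-→d4:-→d5:-→d6:-→d7:-→d8:-→d9:-→d10:-→d11:-→d12:-→d13:-→d14:-→d15:-→d16:-→d17:-→d18:-→d19:-→d20:-→d21:-→d22:-→d23:-→d24:-→d25:H2  best=H2
  ? 52.192.0.14  path d0:H0→d1:-→d2:-→d3:-→d4:-→d5:-→d6:-→d7:-→d8:-→d9:-→d10:-→d11:-→d12:H0  best=H0
  + 224.224.0.0/12 (H0) depth=12
  del 52.192.0.0/12 (clear depth 12)
  ? 235.221.67.128  path d0:H0→d1:-→d2:-→d3:-→d4:-→d5:-→d6:-→d7:-→d8:-→d9:-→d10:-→d11:-→d12:-→d13:-→d14:-→d15:-→d16:-→d17:-→d18:-→d19:-→d20:-→d21:-→d22:-→d23:-→d24:-→d25:H2  best=H2
  + 0.0.0.0/0 (H0) depth=0
  ? 235.221.67.129  path d0:H0→d1:-→d2:-→d3:-→d4:-→d5:-→d6:-→d7:-→d8:-→d9:-→d10:-→d11:-→d12:-→d13:-→d14:-→d15:-→d16:-→d17:-→d18:-→d19:-→d20:-→d21:-→d22:-→d23:-→d24:-→d25:H2  best=H2
  ? 224.237.144.244  path d0:H0→d1:-→d2:-→d3:-→d4:-→d5:-→d6:-→d7:-→d8:-→d9:-→d10:-→d11:-→d12:H0  best=H0
  + 235.208.0.0/12 (H0) depth=12
  + 224.0.0.0/8 (H0) depth=8
  + 52.207.110.0/23 (H0) depth=23
  del 52.207.110.0/23 (clear depth 23)
  ? 82.242.78.21  path d0:H0→d1:-  best=H0
  + 235.221.67.0/24 (H0) depth=24
  del 52.207.0.0/16 (clear depth 16)
  del 235.208.0.0/12 (clear depth 12)
  ? 235.221.67.128  path d0:H0→d1:-→d2:-→d3:-→d4:-→d5:-→d6:-→d7:-→d8:-→d9:-→d10:-→d11:-→d12:-→d13:-→d14:-→d15:-→d16:-→d17:-→d18:-→d19:-→d20:-→d21:-→d22:-→d23:-→d24:H0→d25:H2  best=H2
  + 52.207.0.0/16 (H0) depth=16
  ? 52.207.1.206  path d0:H0→d1:-→d2:-→d3:-→d4:-→d5:-→d6:-→d7:-→d8:-→d9:-→d10:-→d11:-→d12:-→d13:-→d14:-→d15:-→d16:H0→d17:-  best=H0
  + 235.221.64.0/19 (H0) depth=19
  del 0.0.0.0/0 (clear depth 0)
  ? 235.221.64.183  path d0:-→d1:-→d2:-→d3:-→d4:-→d5:-→d6:-→d7:-→d8:-→d9:-→d10:-→d11:-→d12:-→d13:-→d14:-→d15:-→d16:-→d17:-→d18:-→d19:H0→d20:-→d21:-→d22:-  best=H0
  + 235.221.0.0/16 (H1) depth=16
  ? 30.107.188.49  path d0:-→d1:-→d2:-  best=no-route
  del 235.221.64.0/19 (clear depth 19)

== LOOKUPS ==
["H1","H0","H0","H2","H0","H2","H2","H0","H0","H2","H0","H0","no-route"]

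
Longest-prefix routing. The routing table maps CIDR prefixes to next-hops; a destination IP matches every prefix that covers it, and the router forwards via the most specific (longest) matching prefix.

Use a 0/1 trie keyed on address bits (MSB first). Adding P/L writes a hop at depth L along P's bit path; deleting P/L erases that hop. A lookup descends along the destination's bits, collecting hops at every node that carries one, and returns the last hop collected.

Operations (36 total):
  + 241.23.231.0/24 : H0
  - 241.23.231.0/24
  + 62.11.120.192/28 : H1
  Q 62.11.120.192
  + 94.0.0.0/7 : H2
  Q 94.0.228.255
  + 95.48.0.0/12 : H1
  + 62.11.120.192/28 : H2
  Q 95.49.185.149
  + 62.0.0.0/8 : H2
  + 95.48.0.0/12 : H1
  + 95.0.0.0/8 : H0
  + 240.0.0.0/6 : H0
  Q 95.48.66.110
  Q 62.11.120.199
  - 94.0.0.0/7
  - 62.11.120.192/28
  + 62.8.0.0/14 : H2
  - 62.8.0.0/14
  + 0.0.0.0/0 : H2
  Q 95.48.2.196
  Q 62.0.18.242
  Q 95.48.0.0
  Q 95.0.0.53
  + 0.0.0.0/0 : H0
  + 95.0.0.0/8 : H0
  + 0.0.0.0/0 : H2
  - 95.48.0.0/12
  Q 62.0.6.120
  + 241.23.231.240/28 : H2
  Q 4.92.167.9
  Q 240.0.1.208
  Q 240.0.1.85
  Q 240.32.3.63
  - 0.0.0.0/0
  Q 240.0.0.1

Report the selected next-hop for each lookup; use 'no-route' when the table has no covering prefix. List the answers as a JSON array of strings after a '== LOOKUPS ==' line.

Apply in order:
  + 241.23.231.0/24 (H0) depth=24
  del 241.23.231.0/24 (clear depth 24)
  + 62.11.120.192/28 (H1) depth=28
  Q 62.11.120.192: descend 0011111000001011011110001100 ; hops seen [H1] ; pick H1
  + 94.0.0.0/7 (H2) depth=7
  Q 94.0.228.255: descend 0101111 ; hops seen [H2] ; pick H2
  + 95.48.0.0/12 (H1) depth=12
  + 62.11.120.192/28 (H2) depth=28
  Q 95.49.185.149: descend 010111110011 ; hops seen [H2,H1] ; pick H1
  + 62.0.0.0/8 (H2) depth=8
  + 95.48.0.0/12 (H1) depth=12
  + 95.0.0.0/8 (H0) depth=8
  + 240.0.0.0/6 (H0) depth=6
  Q 95.48.66.110: descend 010111110011 ; hops seen [H2,H0,H1] ; pick H1
  Q 62.11.120.199: descend 0011111000001011011110001100 ; hops seen [H2,H2] ; pick H2
  del 94.0.0.0/7 (clear depth 7)
  del 62.11.120.192/28 (clear depth 28)
  + 62.8.0.0/14 (H2) depth=14
  del 62.8.0.0/14 (clear depth 14)
  + 0.0.0.0/0 (H2) depth=0
  Q 95.48.2.196: descend 010111110011 ; hops seen [H2,H0,H1] ; pick H1
  Q 62.0.18.242: descend 001111100000 ; hops seen [H2,H2] ; pick H2
  Q 95.48.0.0: descend 010111110011 ; hops seen [H2,H0,H1] ; pick H1
  Q 95.0.0.53: descend 0101111100 ; hops seen [H2,H0] ; pick H0
  + 0.0.0.0/0 (H0) depth=0
  + 95.0.0.0/8 (H0) depth=8
  + 0.0.0.0/0 (H2) depth=0
  del 95.48.0.0/12 (clear depth 12)
  Q 62.0.6.120: descend 001111100000 ; hops seen [H2,H2] ; pick H2
  + 241.23.231.240/28 (H2) depth=28
  Q 4.92.167.9: descend 00 ; hops seen [H2] ; pick H2
  Q 240.0.1.208: descend 1111000 ; hops seen [H2,H0] ; pick H0
  Q 240.0.1.85: descend 1111000 ; hops seen [H2,H0] ; pick H0
  Q 240.32.3.63: descend 1111000 ; hops seen [H2,H0] ; pick H0
  del 0.0.0.0/0 (clear depth 0)
  Q 240.0.0.1: descend 1111000 ; hops seen [H0] ; pick H0

== LOOKUPS ==
["H1","H2","H1","H1","H2","H1","H2","H1","H0","H2","H2","H0","H0","H0","H0"]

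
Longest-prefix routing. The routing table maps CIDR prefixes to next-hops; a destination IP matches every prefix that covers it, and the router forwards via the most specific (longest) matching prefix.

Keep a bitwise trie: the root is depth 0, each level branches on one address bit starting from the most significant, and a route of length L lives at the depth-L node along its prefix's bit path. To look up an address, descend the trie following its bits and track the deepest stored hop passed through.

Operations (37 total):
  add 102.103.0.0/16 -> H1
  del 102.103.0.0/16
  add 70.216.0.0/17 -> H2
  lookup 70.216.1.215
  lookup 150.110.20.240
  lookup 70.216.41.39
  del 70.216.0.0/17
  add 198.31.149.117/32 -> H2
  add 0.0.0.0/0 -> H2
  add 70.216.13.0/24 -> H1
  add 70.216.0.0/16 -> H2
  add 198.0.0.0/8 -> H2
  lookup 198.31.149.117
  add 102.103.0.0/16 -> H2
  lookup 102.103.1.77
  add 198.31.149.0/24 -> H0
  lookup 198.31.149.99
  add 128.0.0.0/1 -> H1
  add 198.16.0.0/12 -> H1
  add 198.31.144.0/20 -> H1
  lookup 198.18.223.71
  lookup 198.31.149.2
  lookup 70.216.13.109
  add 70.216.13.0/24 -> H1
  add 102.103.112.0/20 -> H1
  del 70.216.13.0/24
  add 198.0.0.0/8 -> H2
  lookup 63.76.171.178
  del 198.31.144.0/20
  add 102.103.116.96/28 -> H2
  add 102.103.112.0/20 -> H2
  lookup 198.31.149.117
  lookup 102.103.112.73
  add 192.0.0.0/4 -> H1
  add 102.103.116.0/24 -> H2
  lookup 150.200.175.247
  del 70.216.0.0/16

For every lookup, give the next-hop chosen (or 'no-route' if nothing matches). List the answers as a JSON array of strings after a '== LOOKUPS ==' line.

Apply in order:
  + 102.103.0.0/16 (H1) depth=16
  del 102.103.0.0/16 (clear depth 16)
  + 70.216.0.0/17 (H2) depth=17
  ? 70.216.1.215  path d0:-→d1:-→d2:-→d3:-→d4:-→d5:-→d6:-→d7:-→d8:-→d9:-→d10:-→d11:-→d12:-→d13:-→d14:-→d15:-→d16:-→d17:H2  best=H2
  ? 150.110.20.240  path d0:-  best=no-route
  ? 70.216.41.39  path d0:-→d1:-→d2:-→d3:-→d4:-→d5:-→d6:-→d7:-→d8:-→d9:-→d10:-→d11:-→d12:-→d13:-→d14:-→d15:-→d16:-→d17:H2  best=H2
  del 70.216.0.0/17 (clear depth 17)
  + 198.31.149.117/32 (H2) depth=32
  + 0.0.0.0/0 (H2) depth=0
  + 70.216.13.0/24 (H1) depth=24
  + 70.216.0.0/16 (H2) depth=16
  + 198.0.0.0/8 (H2) depth=8
  ? 198.31.149.117  path d0:H2→d1:-→d2:-→d3:-→d4:-→d5:-→d6:-→d7:-→d8:H2→d9:-→d10:-→d11:-→d12:-→d13:-→d14:-→d15:-→d16:-→d17:-→d18:-→d19:-→d20:-→d21:-→d22:-→d23:-→d24:-→d25:-→d26:-→d27:-→d28:-→d29:-→d30:-→d31:-→d32:H2  best=H2
  + 102.103.0.0/16 (H2) depth=16
  ? 102.103.1.77  path d0:H2→d1:-→d2:-→d3:-→d4:-→d5:-→d6:-→d7:-→d8:-→d9:-→d10:-→d11:-→d12:-→d13:-→d14:-→d15:-→d16:H2  best=H2
  + 198.31.149.0/24 (H0) depth=24
  ? 198.31.149.99  path d0:H2→d1:-→d2:-→d3:-→d4:-→d5:-→d6:-→d7:-→d8:H2→d9:-→d10:-→d11:-→d12:-→d13:-→d14:-→d15:-→d16:-→d17:-→d18:-→d19:-→d20:-→d21:-→d22:-→d23:-→d24:H0→d25:-→d26:-→d27:-  best=H0
  + 128.0.0.0/1 (H1) depth=1
  + 198.16.0.0/12 (H1) depth=12
  + 198.31.144.0/20 (H1) depth=20
  ? 198.18.223.71  path d0:H2→d1:H1→d2:-→d3:-→d4:-→d5:-→d6:-→d7:-→d8:H2→d9:-→d10:-→d11:-→d12:H1  best=H1
  ? 198.31.149.2  path d0:H2→d1:H1→d2:-→d3:-→d4:-→d5:-→d6:-→d7:-→d8:H2→d9:-→d10:-→d11:-→d12:H1→d13:-→d14:-→d15:-→d16:-→d17:-→d18:-→d19:-→d20:H1→d21:-→d22:-→d23:-→d24:H0→d25:-  best=H0
  ? 70.216.13.109  path d0:H2→d1:-→d2:-→d3:-→d4:-→d5:-→d6:-→d7:-→d8:-→d9:-→d10:-→d11:-→d12:-→d13:-→d14:-→d15:-→d16:H2→d17:-→d18:-→d19:-→d20:-→d21:-→d22:-→d23:-→d24:H1  best=H1
  + 70.216.13.0/24 (H1) depth=24
  + 102.103.112.0/20 (H1) depth=20
  del 70.216.13.0/24 (clear depth 24)
  + 198.0.0.0/8 (H2) depth=8
  ? 63.76.171.178  path d0:H2→d1:-  best=H2
  del 198.31.144.0/20 (clear depth 20)
  + 102.103.116.96/28 (H2) depth=28
  + 102.103.112.0/20 (H2) depth=20
  ? 198.31.149.117  path d0:H2→d1:H1→d2:-→d3:-→d4:-→d5:-→d6:-→d7:-→d8:H2→d9:-→d10:-→d11:-→d12:H1→d13:-→d14:-→d15:-→d16:-→d17:-→d18:-→d19:-→d20:-→d21:-→d22:-→d23:-→d24:H0→d25:-→d26:-→d27:-→d28:-→d29:-→d30:-→d31:-→d32:H2  best=H2
  ? 102.103.112.73  path d0:H2→d1:-→d2:-→d3:-→d4:-→d5:-→d6:-→d7:-→d8:-→d9:-→d10:-→d11:-→d12:-→d13:-→d14:-→d15:-→d16:H2→d17:-→d18:-→d19:-→d20:H2→d21:-  best=H2
  + 192.0.0.0/4 (H1) depth=4
  + 102.103.116.0/24 (H2) depth=24
  ? 150.200.175.247  path d0:H2→d1:H1  best=H1
  del 70.216.0.0/16 (clear depth 16)

== LOOKUPS ==
["H2","no-route","H2","H2","H2","H0","H1","H0","H1","H2","H2","H2","H1"]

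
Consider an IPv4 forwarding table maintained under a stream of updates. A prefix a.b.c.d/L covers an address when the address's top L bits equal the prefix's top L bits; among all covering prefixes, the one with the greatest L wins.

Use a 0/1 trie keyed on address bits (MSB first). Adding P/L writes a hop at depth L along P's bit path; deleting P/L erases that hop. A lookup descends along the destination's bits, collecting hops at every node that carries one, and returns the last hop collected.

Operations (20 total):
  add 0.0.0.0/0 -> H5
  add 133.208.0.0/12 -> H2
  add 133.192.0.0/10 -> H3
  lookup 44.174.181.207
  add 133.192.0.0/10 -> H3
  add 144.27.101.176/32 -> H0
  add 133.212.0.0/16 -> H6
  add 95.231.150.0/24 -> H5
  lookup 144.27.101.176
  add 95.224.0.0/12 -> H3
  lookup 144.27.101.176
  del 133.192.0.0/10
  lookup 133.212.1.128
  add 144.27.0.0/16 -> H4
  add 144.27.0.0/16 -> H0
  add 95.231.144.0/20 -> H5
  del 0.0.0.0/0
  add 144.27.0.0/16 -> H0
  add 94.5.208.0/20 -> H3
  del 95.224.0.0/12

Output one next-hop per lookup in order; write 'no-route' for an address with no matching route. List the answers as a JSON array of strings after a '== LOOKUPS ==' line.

Apply in order:
  + 0.0.0.0/0 (H5) depth=0
  + 133.208.0.0/12 (H2) depth=12
  + 133.192.0.0/10 (H3) depth=10
  ? 44.174.181.207  path d0:H5  best=H5
  + 133.192.0.0/10 (H3) depth=10
  + 144.27.101.176/32 (H0) depth=32
  + 133.212.0.0/16 (H6) depth=16
  + 95.231.150.0/24 (H5) depth=24
  ? 144.27.101.176  path d0:H5→d1:-→d2:-→d3:-→d4:-→d5:-→d6:-→d7:-→d8:-→d9:-→d10:-→d11:-→d12:-→d13:-→d14:-→d15:-→d16:-→d17:-→d18:-→d19:-→d20:-→d21:-→d22:-→d23:-→d24:-→d25:-→d26:-→d27:-→d28:-→d29:-→d30:-→d31:-→d32:H0  best=H0
  + 95.224.0.0/12 (H3) depth=12
  ? 144.27.101.176  path d0:H5→d1:-→d2:-→d3:-→d4:-→d5:-→d6:-→d7:-→d8:-→d9:-→d10:-→d11:-→d12:-→d13:-→d14:-→d15:-→d16:-→d17:-→d18:-→d19:-→d20:-→d21:-→d22:-→d23:-→d24:-→d25:-→d26:-→d27:-→d28:-→d29:-→d30:-→d31:-→d32:H0  best=H0
  - 133.192.0.0/10 clear@10
  ? 133.212.1.128  path d0:H5→d1:-→d2:-→d3:-→d4:-→d5:-→d6:-→d7:-→d8:-→d9:-→d10:-→d11:-→d12:H2→d13:-→d14:-→d15:-→d16:H6  best=H6
  + 144.27.0.0/16 (H4) depth=16
  + 144.27.0.0/16 (H0) depth=16
  + 95.231.144.0/20 (H5) depth=20
  - 0.0.0.0/0 clear@0
  + 144.27.0.0/16 (H0) depth=16
  + 94.5.208.0/20 (H3) depth=20
  - 95.224.0.0/12 clear@12

== LOOKUPS ==
["H5","H0","H0","H6"]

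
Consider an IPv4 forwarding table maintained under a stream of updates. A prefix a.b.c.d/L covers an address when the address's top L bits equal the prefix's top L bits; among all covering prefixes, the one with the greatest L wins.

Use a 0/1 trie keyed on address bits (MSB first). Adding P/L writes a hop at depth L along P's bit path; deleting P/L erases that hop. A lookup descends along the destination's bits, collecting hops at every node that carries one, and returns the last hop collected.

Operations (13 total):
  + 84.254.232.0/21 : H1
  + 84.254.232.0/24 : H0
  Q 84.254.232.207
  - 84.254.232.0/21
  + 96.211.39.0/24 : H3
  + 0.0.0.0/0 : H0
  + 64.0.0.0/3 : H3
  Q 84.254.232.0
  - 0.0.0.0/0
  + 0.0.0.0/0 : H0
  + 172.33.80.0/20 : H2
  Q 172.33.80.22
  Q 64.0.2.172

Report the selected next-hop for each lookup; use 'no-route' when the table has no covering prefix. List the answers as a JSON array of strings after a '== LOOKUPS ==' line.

Apply in order:
  + 84.254.232.0/21 (H1) depth=21
  + 84.254.232.0/24 (H0) depth=24
  ? 84.254.232.207  path d0:-→d1:-→d2:-→d3:-→d4:-→d5:-→d6:-→d7:-→d8:-→d9:-→d10:-→d11:-→d12:-→d13:-→d14:-→d15:-→d16:-→d17:-→d18:-→d19:-→d20:-→d21:H1→d22:-→d23:-→d24:H0  best=H0
  del 84.254.232.0/21 (clear depth 21)
  + 96.211.39.0/24 (H3) depth=24
  + 0.0.0.0/0 (H0) depth=0
  + 64.0.0.0/3 (H3) depth=3
  ? 84.254.232.0  path d0:H0→d1:-→d2:-→d3:H3→d4:-→d5:-→d6:-→d7:-→d8:-→d9:-→d10:-→d11:-→d12:-→d13:-→d14:-→d15:-→d16:-→d17:-→d18:-→d19:-→d20:-→d21:-→d22:-→d23:-→d24:H0  best=H0
  del 0.0.0.0/0 (clear depth 0)
  + 0.0.0.0/0 (H0) depth=0
  + 172.33.80.0/20 (H2) depth=20
  ? 172.33.80.22  path d0:H0→d1:-→d2:-→d3:-→d4:-→d5:-→d6:-→d7:-→d8:-→d9:-→d10:-→d11:-→d12:-→d13:-→d14:-→d15:-→d16:-→d17:-→d18:-→d19:-→d20:H2  best=H2
  ? 64.0.2.172  path d0:H0→d1:-→d2:-→d3:H3  best=H3

== LOOKUPS ==
["H0","H0","H2","H3"]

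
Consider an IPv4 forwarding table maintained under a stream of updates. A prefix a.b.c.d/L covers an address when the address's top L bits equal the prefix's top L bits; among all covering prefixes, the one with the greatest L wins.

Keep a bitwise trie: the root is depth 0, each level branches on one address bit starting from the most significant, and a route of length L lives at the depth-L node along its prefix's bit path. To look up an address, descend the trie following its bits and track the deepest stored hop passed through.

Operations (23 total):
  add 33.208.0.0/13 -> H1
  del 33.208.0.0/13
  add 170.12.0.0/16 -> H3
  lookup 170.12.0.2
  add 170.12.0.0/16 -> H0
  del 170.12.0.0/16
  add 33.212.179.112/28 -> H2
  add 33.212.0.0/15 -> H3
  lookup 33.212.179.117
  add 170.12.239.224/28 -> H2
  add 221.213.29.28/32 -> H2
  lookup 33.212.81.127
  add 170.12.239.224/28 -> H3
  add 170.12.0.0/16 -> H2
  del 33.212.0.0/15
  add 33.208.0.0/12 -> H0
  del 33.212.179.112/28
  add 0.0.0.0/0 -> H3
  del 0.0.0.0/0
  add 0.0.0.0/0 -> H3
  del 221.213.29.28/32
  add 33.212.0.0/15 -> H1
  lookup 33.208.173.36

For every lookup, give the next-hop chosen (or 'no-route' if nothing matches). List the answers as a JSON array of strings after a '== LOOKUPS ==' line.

Trace:
  + 33.208.0.0/13 (H1) depth=13
  del 33.208.0.0/13 (clear depth 13)
  + 170.12.0.0/16 (H3) depth=16
  lookup 170.12.0.2: bits 1010101000001100 walk d0:-→d1:-→d2:-→d3:-→d4:-→d5:-→d6:-→d7:-→d8:-→d9:-→d10:-→d11:-→d12:-→d13:-→d14:-→d15:-→d16:H3 -> H3
  + 170.12.0.0/16 (H0) depth=16
  del 170.12.0.0/16 (clear depth 16)
  + 33.212.179.112/28 (H2) depth=28
  + 33.212.0.0/15 (H3) depth=15
  lookup 33.212.179.117: bits 0010000111010100101100110111 walk d0:-→d1:-→d2:-→d3:-→d4:-→d5:-→d6:-→d7:-→d8:-→d9:-→d10:-→d11:-→d12:-→d13:-→d14:-→d15:H3→d16:-→d17:-→d18:-→d19:-→d20:-→d21:-→d22:-→d23:-→d24:-→d25:-→d26:-→d27:-→d28:H2 -> H2
  + 170.12.239.224/28 (H2) depth=28
  + 221.213.29.28/32 (H2) depth=32
  lookup 33.212.81.127: bits 0010000111010100 walk d0:-→d1:-→d2:-→d3:-→d4:-→d5:-→d6:-→d7:-→d8:-→d9:-→d10:-→d11:-→d12:-→d13:-→d14:-→d15:H3→d16:- -> H3
  + 170.12.239.224/28 (H3) depth=28
  + 170.12.0.0/16 (H2) depth=16
  del 33.212.0.0/15 (clear depth 15)
  + 33.208.0.0/12 (H0) depth=12
  del 33.212.179.112/28 (clear depth 28)
  + 0.0.0.0/0 (H3) depth=0
  del 0.0.0.0/0 (clear depth 0)
  + 0.0.0.0/0 (H3) depth=0
  del 221.213.29.28/32 (clear depth 32)
  + 33.212.0.0/15 (H1) depth=15
  lookup 33.208.173.36: bits 0010000111010 walk d0:H3→d1:-→d2:-→d3:-→d4:-→d5:-→d6:-→d7:-→d8:-→d9:-→d10:-→d11:-→d12:H0→d13:- -> H0

== LOOKUPS ==
["H3","H2","H3","H0"]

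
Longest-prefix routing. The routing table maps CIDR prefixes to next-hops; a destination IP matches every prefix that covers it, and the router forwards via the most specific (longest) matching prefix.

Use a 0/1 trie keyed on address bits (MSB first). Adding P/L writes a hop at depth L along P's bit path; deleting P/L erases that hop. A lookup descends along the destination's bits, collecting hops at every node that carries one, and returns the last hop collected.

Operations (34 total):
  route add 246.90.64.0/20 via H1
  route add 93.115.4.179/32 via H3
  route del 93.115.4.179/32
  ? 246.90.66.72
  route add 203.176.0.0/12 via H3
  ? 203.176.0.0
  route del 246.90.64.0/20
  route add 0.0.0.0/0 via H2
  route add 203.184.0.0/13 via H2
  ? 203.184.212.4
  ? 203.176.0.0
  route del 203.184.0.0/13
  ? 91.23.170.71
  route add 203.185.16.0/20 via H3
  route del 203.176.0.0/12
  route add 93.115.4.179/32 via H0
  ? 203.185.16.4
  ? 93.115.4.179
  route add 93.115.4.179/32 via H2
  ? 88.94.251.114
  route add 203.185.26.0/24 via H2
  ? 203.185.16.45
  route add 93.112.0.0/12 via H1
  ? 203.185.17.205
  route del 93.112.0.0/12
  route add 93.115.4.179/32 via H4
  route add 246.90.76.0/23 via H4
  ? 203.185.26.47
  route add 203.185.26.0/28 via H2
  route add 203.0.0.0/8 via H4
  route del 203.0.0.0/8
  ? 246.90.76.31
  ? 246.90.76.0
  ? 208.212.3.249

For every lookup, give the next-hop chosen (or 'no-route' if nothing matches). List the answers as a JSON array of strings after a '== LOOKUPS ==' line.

Trace:
  add 246.90.64.0/20 -> H1 at depth 20
  add 93.115.4.179/32 -> H3 at depth 32
  del 93.115.4.179/32 (clear depth 32)
  Q 246.90.66.72: descend 11110110010110100100 ; hops seen [H1] ; pick H1
  add 203.176.0.0/12 -> H3 at depth 12
  Q 203.176.0.0: descend 110010111011 ; hops seen [H3] ; pick H3
  del 246.90.64.0/20 (clear depth 20)
  add 0.0.0.0/0 -> H2 at depth 0
  add 203.184.0.0/13 -> H2 at depth 13
  Q 203.184.212.4: descend 1100101110111 ; hops seen [H2,H3,H2] ; pick H2
  Q 203.176.0.0: descend 110010111011 ; hops seen [H2,H3] ; pick H3
  del 203.184.0.0/13 (clear depth 13)
  Q 91.23.170.71: descend 01011 ; hops seen [H2] ; pick H2
  add 203.185.16.0/20 -> H3 at depth 20
  del 203.176.0.0/12 (clear depth 12)
  add 93.115.4.179/32 -> H0 at depth 32
  Q 203.185.16.4: descend 11001011101110010001 ; hops seen [H2,H3] ; pick H3
  Q 93.115.4.179: descend 01011101011100110000010010110011 ; hops seen [H2,H0] ; pick H0
  add 93.115.4.179/32 -> H2 at depth 32
  Q 88.94.251.114: descend 01011 ; hops seen [H2] ; pick H2
  add 203.185.26.0/24 -> H2 at depth 24
  Q 203.185.16.45: descend 11001011101110010001 ; hops seen [H2,H3] ; pick H3
  add 93.112.0.0/12 -> H1 at depth 12
  Q 203.185.17.205: descend 11001011101110010001 ; hops seen [H2,H3] ; pick H3
  del 93.112.0.0/12 (clear depth 12)
  add 93.115.4.179/32 -> H4 at depth 32
  add 246.90.76.0/23 -> H4 at depth 23
  Q 203.185.26.47: descend 110010111011100100011010 ; hops seen [H2,H3,H2] ; pick H2
  add 203.185.26.0/28 -> H2 at depth 28
  add 203.0.0.0/8 -> H4 at depth 8
  del 203.0.0.0/8 (clear depth 8)
  Q 246.90.76.31: descend 11110110010110100100110 ; hops seen [H2,H4] ; pick H4
  Q 246.90.76.0: descend 11110110010110100100110 ; hops seen [H2,H4] ; pick H4
  Q 208.212.3.249: descend 110 ; hops seen [H2] ; pick H2

== LOOKUPS ==
["H1","H3","H2","H3","H2","H3","H0","H2","H3","H3","H2","H4","H4","H2"]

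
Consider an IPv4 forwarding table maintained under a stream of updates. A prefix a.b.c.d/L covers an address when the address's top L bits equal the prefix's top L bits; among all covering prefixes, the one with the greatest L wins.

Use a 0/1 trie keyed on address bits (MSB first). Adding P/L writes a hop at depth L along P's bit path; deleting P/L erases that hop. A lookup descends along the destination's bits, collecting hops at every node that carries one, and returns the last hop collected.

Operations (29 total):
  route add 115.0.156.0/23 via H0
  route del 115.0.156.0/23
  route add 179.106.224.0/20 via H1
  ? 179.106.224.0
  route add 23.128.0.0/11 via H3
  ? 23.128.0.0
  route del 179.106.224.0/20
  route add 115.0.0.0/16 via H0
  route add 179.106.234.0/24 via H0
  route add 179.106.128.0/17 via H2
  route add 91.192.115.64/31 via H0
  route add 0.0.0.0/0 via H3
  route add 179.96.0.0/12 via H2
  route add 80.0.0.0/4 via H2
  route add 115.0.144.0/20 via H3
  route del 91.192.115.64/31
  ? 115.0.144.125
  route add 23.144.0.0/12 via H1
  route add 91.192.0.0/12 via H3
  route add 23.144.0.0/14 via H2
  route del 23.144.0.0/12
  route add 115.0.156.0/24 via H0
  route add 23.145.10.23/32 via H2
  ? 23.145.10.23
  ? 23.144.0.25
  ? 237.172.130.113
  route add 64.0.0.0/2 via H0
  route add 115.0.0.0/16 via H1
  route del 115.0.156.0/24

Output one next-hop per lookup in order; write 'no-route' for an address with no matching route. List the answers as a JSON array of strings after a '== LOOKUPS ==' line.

Process each operation:
  add 115.0.156.0/23 -> H0 at depth 23
  del 115.0.156.0/23 (clear depth 23)
  add 179.106.224.0/20 -> H1 at depth 20
  Q 179.106.224.0: descend 10110011011010101110 ; hops seen [H1] ; pick H1
  add 23.128.0.0/11 -> H3 at depth 11
  Q 23.128.0.0: descend 00010111100 ; hops seen [H3] ; pick H3
  del 179.106.224.0/20 (clear depth 20)
  add 115.0.0.0/16 -> H0 at depth 16
  add 179.106.234.0/24 -> H0 at depth 24
  add 179.106.128.0/17 -> H2 at depth 17
  add 91.192.115.64/31 -> H0 at depth 31
  add 0.0.0.0/0 -> H3 at depth 0
  add 179.96.0.0/12 -> H2 at depth 12
  add 80.0.0.0/4 -> H2 at depth 4
  add 115.0.144.0/20 -> H3 at depth 20
  del 91.192.115.64/31 (clear depth 31)
  Q 115.0.144.125: descend 01110011000000001001 ; hops seen [H3,H0,H3] ; pick H3
  add 23.144.0.0/12 -> H1 at depth 12
  add 91.192.0.0/12 -> H3 at depth 12
  add 23.144.0.0/14 -> H2 at depth 14
  del 23.144.0.0/12 (clear depth 12)
  add 115.0.156.0/24 -> H0 at depth 24
  add 23.145.10.23/32 -> H2 at depth 32
  Q 23.145.10.23: descend 00010111100100010000101000010111 ; hops seen [H3,H3,H2,H2] ; pick H2
  Q 23.144.0.25: descend 000101111001000 ; hops seen [H3,H3,H2] ; pick H2
  Q 237.172.130.113: descend 1 ; hops seen [H3] ; pick H3
  add 64.0.0.0/2 -> H0 at depth 2
  add 115.0.0.0/16 -> H1 at depth 16
  del 115.0.156.0/24 (clear depth 24)

== LOOKUPS ==
["H1","H3","H3","H2","H2","H3"]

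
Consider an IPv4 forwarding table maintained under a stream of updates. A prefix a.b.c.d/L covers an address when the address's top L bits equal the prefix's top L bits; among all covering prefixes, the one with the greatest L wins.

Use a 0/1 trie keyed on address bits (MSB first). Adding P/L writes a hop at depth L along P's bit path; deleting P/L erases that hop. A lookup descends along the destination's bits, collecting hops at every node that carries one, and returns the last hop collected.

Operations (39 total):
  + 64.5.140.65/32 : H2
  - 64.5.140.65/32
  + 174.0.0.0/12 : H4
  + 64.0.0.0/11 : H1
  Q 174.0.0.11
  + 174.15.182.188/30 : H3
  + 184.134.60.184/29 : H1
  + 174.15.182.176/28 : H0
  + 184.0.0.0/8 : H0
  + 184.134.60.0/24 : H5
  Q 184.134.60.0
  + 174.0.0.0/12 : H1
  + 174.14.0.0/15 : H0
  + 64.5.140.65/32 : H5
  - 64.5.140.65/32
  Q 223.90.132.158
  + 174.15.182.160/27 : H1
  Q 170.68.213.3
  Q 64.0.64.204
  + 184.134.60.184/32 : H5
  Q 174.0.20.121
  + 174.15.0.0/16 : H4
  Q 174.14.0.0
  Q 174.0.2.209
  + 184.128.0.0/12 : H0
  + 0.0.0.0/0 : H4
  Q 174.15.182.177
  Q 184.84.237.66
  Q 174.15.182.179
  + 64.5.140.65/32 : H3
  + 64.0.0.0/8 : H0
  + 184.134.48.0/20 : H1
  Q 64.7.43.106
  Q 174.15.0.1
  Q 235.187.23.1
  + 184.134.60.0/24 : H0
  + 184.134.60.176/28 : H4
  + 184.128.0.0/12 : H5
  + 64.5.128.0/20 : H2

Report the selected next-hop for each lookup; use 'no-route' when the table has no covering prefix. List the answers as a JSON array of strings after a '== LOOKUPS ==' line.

Apply in order:
  add 64.5.140.65/32 -> H2 at depth 32
  - 64.5.140.65/32 clear@32
  add 174.0.0.0/12 -> H4 at depth 12
  add 64.0.0.0/11 -> H1 at depth 11
  Q 174.0.0.11: descend 101011100000 ; hops seen [H4] ; pick H4
  add 174.15.182.188/30 -> H3 at depth 30
  add 184.134.60.184/29 -> H1 at depth 29
  add 174.15.182.176/28 -> H0 at depth 28
  add 184.0.0.0/8 -> H0 at depth 8
  add 184.134.60.0/24 -> H5 at depth 24
  Q 184.134.60.0: descend 101110001000011000111100 ; hops seen [H0,H5] ; pick H5
  add 174.0.0.0/12 -> H1 at depth 12
  add 174.14.0.0/15 -> H0 at depth 15
  add 64.5.140.65/32 -> H5 at depth 32
  - 64.5.140.65/32 clear@32
  Q 223.90.132.158: descend 1 ; hops seen [∅] ; pick no-route
  add 174.15.182.160/27 -> H1 at depth 27
  Q 170.68.213.3: descend 10101 ; hops seen [∅] ; pick no-route
  Q 64.0.64.204: descend 0100000000000 ; hops seen [H1] ; pick H1
  add 184.134.60.184/32 -> H5 at depth 32
  Q 174.0.20.121: descend 101011100000 ; hops seen [H1] ; pick H1
  add 174.15.0.0/16 -> H4 at depth 16
  Q 174.14.0.0: descend 101011100000111 ; hops seen [H1,H0] ; pick H0
  Q 174.0.2.209: descend 101011100000 ; hops seen [H1] ; pick H1
  add 184.128.0.0/12 -> H0 at depth 12
  add 0.0.0.0/0 -> H4 at depth 0
  Q 174.15.182.177: descend 1010111000001111101101101011 ; hops seen [H4,H1,H0,H4,H1,H0] ; pick H0
  Q 184.84.237.66: descend 10111000 ; hops seen [H4,H0] ; pick H0
  Q 174.15.182.179: descend 1010111000001111101101101011 ; hops seen [H4,H1,H0,H4,H1,H0] ; pick H0
  add 64.5.140.65/32 -> H3 at depth 32
  add 64.0.0.0/8 -> H0 at depth 8
  add 184.134.48.0/20 -> H1 at depth 20
  Q 64.7.43.106: descend 01000000000001 ; hops seen [H4,H0,H1] ; pick H1
  Q 174.15.0.1: descend 1010111000001111 ; hops seen [H4,H1,H0,H4] ; pick H4
  Q 235.187.23.1: descend 1 ; hops seen [H4] ; pick H4
  add 184.134.60.0/24 -> H0 at depth 24
  add 184.134.60.176/28 -> H4 at depth 28
  add 184.128.0.0/12 -> H5 at depth 12
  add 64.5.128.0/20 -> H2 at depth 20

== LOOKUPS ==
["H4","H5","no-route","no-route","H1","H1","H0","H1","H0","H0","H0","H1","H4","H4"]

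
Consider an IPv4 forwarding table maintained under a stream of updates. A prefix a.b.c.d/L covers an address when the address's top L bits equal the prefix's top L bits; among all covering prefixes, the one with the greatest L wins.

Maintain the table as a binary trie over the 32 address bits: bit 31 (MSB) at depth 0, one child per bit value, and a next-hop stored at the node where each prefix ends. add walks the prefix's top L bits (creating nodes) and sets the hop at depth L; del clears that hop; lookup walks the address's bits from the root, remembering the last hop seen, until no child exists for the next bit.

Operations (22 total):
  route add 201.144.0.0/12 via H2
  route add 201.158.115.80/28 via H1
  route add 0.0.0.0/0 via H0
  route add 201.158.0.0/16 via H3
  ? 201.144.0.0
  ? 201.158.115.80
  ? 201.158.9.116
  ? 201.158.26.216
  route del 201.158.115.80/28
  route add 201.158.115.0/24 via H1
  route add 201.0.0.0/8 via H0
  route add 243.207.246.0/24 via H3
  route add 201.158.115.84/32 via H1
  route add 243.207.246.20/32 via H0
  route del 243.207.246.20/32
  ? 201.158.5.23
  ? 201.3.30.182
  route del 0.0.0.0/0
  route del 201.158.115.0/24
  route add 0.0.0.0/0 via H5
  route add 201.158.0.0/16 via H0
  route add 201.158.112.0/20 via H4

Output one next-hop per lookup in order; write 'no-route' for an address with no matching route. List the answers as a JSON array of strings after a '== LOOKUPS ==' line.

Process each operation:
  + 201.144.0.0/12 (H2) depth=12
  + 201.158.115.80/28 (H1) depth=28
  + 0.0.0.0/0 (H0) depth=0
  + 201.158.0.0/16 (H3) depth=16
  lookup 201.144.0.0: bits 110010011001 walk d0:H0→d1:-→d2:-→d3:-→d4:-→d5:-→d6:-→d7:-→d8:-→d9:-→d10:-→d11:-→d12:H2 -> H2
  lookup 201.158.115.80: bits 1100100110011110011100110101 walk d0:H0→d1:-→d2:-→d3:-→d4:-→d5:-→d6:-→d7:-→d8:-→d9:-→d10:-→d11:-→d12:H2→d13:-→d14:-→d15:-→d16:H3→d17:-→d18:-→d19:-→d20:-→d21:-→d22:-→d23:-→d24:-→d25:-→d26:-→d27:-→d28:H1 -> H1
  lookup 201.158.9.116: bits 11001001100111100 walk d0:H0→d1:-→d2:-→d3:-→d4:-→d5:-→d6:-→d7:-→d8:-→d9:-→d10:-→d11:-→d12:H2→d13:-→d14:-→d15:-→d16:H3→d17:- -> H3
  lookup 201.158.26.216: bits 11001001100111100 walk d0:H0→d1:-→d2:-→d3:-→d4:-→d5:-→d6:-→d7:-→d8:-→d9:-→d10:-→d11:-→d12:H2→d13:-→d14:-→d15:-→d16:H3→d17:- -> H3
  del 201.158.115.80/28 (clear depth 28)
  + 201.158.115.0/24 (H1) depth=24
  + 201.0.0.0/8 (H0) depth=8
  + 243.207.246.0/24 (H3) depth=24
  + 201.158.115.84/32 (H1) depth=32
  + 243.207.246.20/32 (H0) depth=32
  del 243.207.246.20/32 (clear depth 32)
  lookup 201.158.5.23: bits 11001001100111100 walk d0:H0→d1:-→d2:-→d3:-→d4:-→d5:-→d6:-→d7:-→d8:H0→d9:-→d10:-→d11:-→d12:H2→d13:-→d14:-→d15:-→d16:H3→d17:- -> H3
  lookup 201.3.30.182: bits 11001001 walk d0:H0→d1:-→d2:-→d3:-→d4:-→d5:-→d6:-→d7:-→d8:H0 -> H0
  del 0.0.0.0/0 (clear depth 0)
  del 201.158.115.0/24 (clear depth 24)
  + 0.0.0.0/0 (H5) depth=0
  + 201.158.0.0/16 (H0) depth=16
  + 201.158.112.0/20 (H4) depth=20

== LOOKUPS ==
["H2","H1","H3","H3","H3","H0"]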